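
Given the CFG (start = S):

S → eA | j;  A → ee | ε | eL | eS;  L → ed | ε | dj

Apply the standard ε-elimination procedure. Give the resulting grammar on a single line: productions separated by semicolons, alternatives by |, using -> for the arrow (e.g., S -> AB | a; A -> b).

S -> e | j | eA; A -> e | eL | eS | ee; L -> dj | ed

Nullable set: {A, L}.
S -> eA: A nullable, giving e | eA.
Drop A -> ε.
A -> eL: L nullable, giving e | eL.
Drop L -> ε.
Unchanged (no nullable symbols): S -> j; A -> eS; A -> ee; L -> dj; L -> ed.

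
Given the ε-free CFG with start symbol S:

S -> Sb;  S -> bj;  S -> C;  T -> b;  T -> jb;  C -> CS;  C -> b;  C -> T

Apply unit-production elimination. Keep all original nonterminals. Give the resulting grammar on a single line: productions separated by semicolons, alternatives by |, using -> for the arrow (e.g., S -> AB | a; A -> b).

Unit productions: C->T, S->C.
Unit pairs (A ⇒* B via units): (C,T), (S,C), (S,T).
S: inherits non-unit rules of {C, S, T} → CS | Sb | b | bj | jb.
C: inherits non-unit rules of {C, T} → CS | b | jb.
T: inherits non-unit rules of {T} → b | jb.

S -> b | CS | Sb | bj | jb; C -> b | CS | jb; T -> b | jb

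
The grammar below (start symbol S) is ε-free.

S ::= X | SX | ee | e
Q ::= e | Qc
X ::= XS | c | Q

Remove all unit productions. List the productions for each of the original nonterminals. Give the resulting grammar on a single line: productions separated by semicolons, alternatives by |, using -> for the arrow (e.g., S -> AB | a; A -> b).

Unit productions: S->X, X->Q.
Unit pairs (A ⇒* B via units): (S,Q), (S,X), (X,Q).
S: inherits non-unit rules of {Q, S, X} → Qc | SX | XS | c | e | ee.
Q: inherits non-unit rules of {Q} → Qc | e.
X: inherits non-unit rules of {Q, X} → Qc | XS | c | e.

S -> c | e | Qc | SX | XS | ee; Q -> e | Qc; X -> c | e | Qc | XS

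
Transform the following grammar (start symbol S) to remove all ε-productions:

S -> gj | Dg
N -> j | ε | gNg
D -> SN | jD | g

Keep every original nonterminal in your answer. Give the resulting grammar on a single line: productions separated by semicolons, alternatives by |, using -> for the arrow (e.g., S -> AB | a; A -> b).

S -> Dg | gj; D -> S | g | SN | jD; N -> j | gg | gNg

Nullable set: {N}.
D -> SN: N nullable, giving S | SN.
Drop N -> ε.
N -> gNg: N nullable, giving gNg | gg.
Unchanged (no nullable symbols): S -> Dg; S -> gj; D -> g; D -> jD; N -> j.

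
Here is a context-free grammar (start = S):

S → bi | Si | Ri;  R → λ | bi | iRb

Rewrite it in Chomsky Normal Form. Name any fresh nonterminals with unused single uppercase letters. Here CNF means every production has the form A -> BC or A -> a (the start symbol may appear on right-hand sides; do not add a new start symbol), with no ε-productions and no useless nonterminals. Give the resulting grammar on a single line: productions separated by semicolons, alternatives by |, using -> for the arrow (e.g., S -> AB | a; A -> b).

Nullable: {R}; after ε-elimination: S -> i | Ri | Si | bi; R -> bi | ib | iRb.
No unit productions to eliminate.
TERM: introduce A -> b, B -> i and substitute in every rule of length ≥2.
BIN: R -> BRA becomes R -> BC, C -> RA.

S -> i | AB | RB | SB; A -> b; B -> i; C -> RA; R -> AB | BA | BC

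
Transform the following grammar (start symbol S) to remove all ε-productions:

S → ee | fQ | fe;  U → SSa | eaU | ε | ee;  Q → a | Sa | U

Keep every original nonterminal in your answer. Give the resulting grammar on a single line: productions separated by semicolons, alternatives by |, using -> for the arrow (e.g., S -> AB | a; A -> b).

Nullable set: {Q, U}.
S -> fQ: Q nullable, giving f | fQ.
Q -> U: U nullable, giving U.
Drop U -> ε.
U -> eaU: U nullable, giving ea | eaU.
Unchanged (no nullable symbols): S -> ee; S -> fe; Q -> Sa; Q -> a; U -> SSa; U -> ee.

S -> f | ee | fQ | fe; Q -> U | a | Sa; U -> ea | ee | SSa | eaU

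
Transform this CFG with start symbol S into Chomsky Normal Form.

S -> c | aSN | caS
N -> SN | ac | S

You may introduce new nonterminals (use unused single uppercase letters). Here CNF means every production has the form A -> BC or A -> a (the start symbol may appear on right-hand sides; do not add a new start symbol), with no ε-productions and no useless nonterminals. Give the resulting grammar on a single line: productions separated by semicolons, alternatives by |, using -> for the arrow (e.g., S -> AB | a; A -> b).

No ε-productions.
After unit-elimination: S -> c | aSN | caS; N -> c | SN | ac | aSN | caS.
TERM: introduce A -> a, B -> c and substitute in every rule of length ≥2.
BIN: N -> ASN becomes N -> AC, C -> SN; N -> BAS becomes N -> BD, D -> AS; S -> ASN becomes S -> AE, E -> SN; S -> BAS becomes S -> BF, F -> AS.

S -> c | AE | BF; A -> a; B -> c; C -> SN; D -> AS; E -> SN; F -> AS; N -> c | AB | AC | BD | SN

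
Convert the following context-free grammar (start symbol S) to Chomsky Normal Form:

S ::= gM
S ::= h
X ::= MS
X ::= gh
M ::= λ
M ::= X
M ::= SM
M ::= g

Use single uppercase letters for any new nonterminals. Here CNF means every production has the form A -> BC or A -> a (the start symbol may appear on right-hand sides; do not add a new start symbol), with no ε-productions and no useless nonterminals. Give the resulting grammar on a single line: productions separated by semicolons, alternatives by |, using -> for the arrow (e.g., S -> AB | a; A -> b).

Nullable: {M}; after ε-elimination: S -> g | h | gM; M -> S | X | g | SM; X -> S | MS | gh.
After unit-elimination: S -> g | h | gM; M -> g | h | MS | SM | gM | gh; X -> g | h | MS | gM | gh.
TERM: introduce A -> g, B -> h and substitute in every rule of length ≥2.
Drop unreachable/unproductive: X.

S -> g | h | AM; A -> g; B -> h; M -> g | h | AB | AM | MS | SM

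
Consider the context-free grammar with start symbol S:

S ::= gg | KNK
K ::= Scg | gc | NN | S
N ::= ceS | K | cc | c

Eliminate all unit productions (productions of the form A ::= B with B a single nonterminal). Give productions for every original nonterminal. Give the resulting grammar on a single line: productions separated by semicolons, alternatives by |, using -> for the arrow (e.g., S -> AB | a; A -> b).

S -> gg | KNK; K -> NN | gc | gg | KNK | Scg; N -> c | NN | cc | gc | gg | KNK | Scg | ceS

Unit productions: K->S, N->K.
Unit pairs (A ⇒* B via units): (K,S), (N,K), (N,S).
S: inherits non-unit rules of {S} → KNK | gg.
K: inherits non-unit rules of {K, S} → KNK | NN | Scg | gc | gg.
N: inherits non-unit rules of {K, N, S} → KNK | NN | Scg | c | cc | ceS | gc | gg.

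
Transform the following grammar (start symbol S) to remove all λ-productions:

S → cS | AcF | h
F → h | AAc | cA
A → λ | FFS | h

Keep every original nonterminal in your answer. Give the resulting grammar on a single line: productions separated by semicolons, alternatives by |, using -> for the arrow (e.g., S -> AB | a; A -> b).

Nullable set: {A}.
S -> AcF: A nullable, giving AcF | cF.
Drop A -> λ.
F -> AAc: A, A nullable, giving AAc | Ac | c.
F -> cA: A nullable, giving c | cA.
Unchanged (no nullable symbols): S -> cS; S -> h; A -> FFS; A -> h; F -> h.

S -> h | cF | cS | AcF; A -> h | FFS; F -> c | h | Ac | cA | AAc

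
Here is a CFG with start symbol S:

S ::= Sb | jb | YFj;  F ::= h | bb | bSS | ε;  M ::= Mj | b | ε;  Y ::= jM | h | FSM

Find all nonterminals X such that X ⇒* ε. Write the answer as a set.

Directly nullable (have an ε-rule): {F, M}.
Not nullable: S, Y — each has a terminal in every rule's right-hand side or depends on a non-nullable symbol.

{F, M}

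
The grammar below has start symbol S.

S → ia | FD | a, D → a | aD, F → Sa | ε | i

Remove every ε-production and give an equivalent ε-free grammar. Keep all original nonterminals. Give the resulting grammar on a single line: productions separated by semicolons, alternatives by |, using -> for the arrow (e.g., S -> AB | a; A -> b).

S -> D | a | FD | ia; D -> a | aD; F -> i | Sa

Nullable set: {F}.
S -> FD: F nullable, giving D | FD.
Drop F -> ε.
Unchanged (no nullable symbols): S -> a; S -> ia; D -> a; D -> aD; F -> Sa; F -> i.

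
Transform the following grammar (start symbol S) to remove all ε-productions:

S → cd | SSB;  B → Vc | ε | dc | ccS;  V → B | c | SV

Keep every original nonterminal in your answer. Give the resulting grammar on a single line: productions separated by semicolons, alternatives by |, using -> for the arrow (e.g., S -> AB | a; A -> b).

S -> SS | cd | SSB; B -> c | Vc | dc | ccS; V -> B | S | c | SV

Nullable set: {B, V}.
S -> SSB: B nullable, giving SS | SSB.
Drop B -> ε.
B -> Vc: V nullable, giving Vc | c.
V -> B: B nullable, giving B.
V -> SV: V nullable, giving S | SV.
Unchanged (no nullable symbols): S -> cd; B -> ccS; B -> dc; V -> c.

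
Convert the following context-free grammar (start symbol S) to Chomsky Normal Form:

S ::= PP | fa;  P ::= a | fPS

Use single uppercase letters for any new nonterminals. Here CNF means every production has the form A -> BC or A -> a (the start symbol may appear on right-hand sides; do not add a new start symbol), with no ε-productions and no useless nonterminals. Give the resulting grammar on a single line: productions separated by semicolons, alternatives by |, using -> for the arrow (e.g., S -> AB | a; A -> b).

No ε-productions.
No unit productions to eliminate.
TERM: introduce B -> a, A -> f and substitute in every rule of length ≥2.
BIN: P -> APS becomes P -> AC, C -> PS.

S -> AB | PP; A -> f; B -> a; C -> PS; P -> a | AC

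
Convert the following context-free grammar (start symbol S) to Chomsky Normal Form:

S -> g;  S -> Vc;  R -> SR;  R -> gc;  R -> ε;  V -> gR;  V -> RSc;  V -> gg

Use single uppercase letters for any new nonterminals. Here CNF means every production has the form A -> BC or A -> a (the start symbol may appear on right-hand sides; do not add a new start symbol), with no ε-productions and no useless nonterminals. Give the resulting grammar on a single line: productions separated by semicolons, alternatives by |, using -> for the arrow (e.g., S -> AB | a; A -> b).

Nullable: {R}; after ε-elimination: S -> g | Vc; R -> S | SR | gc; V -> g | Sc | gR | gg | RSc.
After unit-elimination: S -> g | Vc; R -> g | SR | Vc | gc; V -> g | Sc | gR | gg | RSc.
TERM: introduce A -> c, B -> g and substitute in every rule of length ≥2.
BIN: V -> RSA becomes V -> RC, C -> SA.

S -> g | VA; A -> c; B -> g; C -> SA; R -> g | BA | SR | VA; V -> g | BB | BR | RC | SA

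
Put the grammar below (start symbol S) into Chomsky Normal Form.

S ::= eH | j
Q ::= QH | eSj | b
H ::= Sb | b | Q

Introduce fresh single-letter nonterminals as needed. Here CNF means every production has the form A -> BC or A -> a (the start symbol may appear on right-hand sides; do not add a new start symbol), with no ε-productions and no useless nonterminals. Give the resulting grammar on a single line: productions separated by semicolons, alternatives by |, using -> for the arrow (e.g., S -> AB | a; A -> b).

No ε-productions.
After unit-elimination: S -> j | eH; H -> b | QH | Sb | eSj; Q -> b | QH | eSj.
TERM: introduce A -> b, B -> e, C -> j and substitute in every rule of length ≥2.
BIN: H -> BSC becomes H -> BD, D -> SC; Q -> BSC becomes Q -> BE, E -> SC.

S -> j | BH; A -> b; B -> e; C -> j; D -> SC; E -> SC; H -> b | BD | QH | SA; Q -> b | BE | QH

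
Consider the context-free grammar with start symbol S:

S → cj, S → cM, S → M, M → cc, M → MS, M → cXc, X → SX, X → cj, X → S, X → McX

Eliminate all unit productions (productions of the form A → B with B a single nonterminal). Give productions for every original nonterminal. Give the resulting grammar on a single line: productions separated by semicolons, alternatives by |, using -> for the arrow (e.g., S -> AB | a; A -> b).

S -> MS | cM | cc | cj | cXc; M -> MS | cc | cXc; X -> MS | SX | cM | cc | cj | McX | cXc

Unit productions: S->M, X->S.
Unit pairs (A ⇒* B via units): (S,M), (X,M), (X,S).
S: inherits non-unit rules of {M, S} → MS | cM | cXc | cc | cj.
M: inherits non-unit rules of {M} → MS | cXc | cc.
X: inherits non-unit rules of {M, S, X} → MS | McX | SX | cM | cXc | cc | cj.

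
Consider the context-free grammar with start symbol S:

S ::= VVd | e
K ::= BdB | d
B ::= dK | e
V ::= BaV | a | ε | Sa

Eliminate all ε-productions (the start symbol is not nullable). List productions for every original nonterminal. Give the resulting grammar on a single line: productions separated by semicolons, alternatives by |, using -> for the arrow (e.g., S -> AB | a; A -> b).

S -> d | e | Vd | VVd; B -> e | dK; K -> d | BdB; V -> a | Ba | Sa | BaV

Nullable set: {V}.
S -> VVd: V, V nullable, giving VVd | Vd | d.
Drop V -> ε.
V -> BaV: V nullable, giving Ba | BaV.
Unchanged (no nullable symbols): S -> e; B -> dK; B -> e; K -> BdB; K -> d; V -> Sa; V -> a.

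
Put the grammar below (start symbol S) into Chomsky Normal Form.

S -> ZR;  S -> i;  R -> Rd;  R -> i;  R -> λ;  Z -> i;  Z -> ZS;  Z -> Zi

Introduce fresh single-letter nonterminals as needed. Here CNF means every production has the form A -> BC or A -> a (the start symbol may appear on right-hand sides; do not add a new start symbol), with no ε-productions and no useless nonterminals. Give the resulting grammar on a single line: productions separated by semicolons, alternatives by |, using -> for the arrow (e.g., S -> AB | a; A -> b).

Nullable: {R}; after ε-elimination: S -> Z | i | ZR; R -> d | i | Rd; Z -> i | ZS | Zi.
After unit-elimination: S -> i | ZR | ZS | Zi; R -> d | i | Rd; Z -> i | ZS | Zi.
TERM: introduce A -> d, B -> i and substitute in every rule of length ≥2.

S -> i | ZB | ZR | ZS; A -> d; B -> i; R -> d | i | RA; Z -> i | ZB | ZS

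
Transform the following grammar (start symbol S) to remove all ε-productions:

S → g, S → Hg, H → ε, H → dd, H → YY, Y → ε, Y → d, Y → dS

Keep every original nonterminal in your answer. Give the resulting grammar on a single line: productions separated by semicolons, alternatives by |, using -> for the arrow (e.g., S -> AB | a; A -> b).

Nullable set: {H, Y}.
S -> Hg: H nullable, giving Hg | g.
Drop H -> ε.
H -> YY: Y, Y nullable, giving Y | YY.
Drop Y -> ε.
Unchanged (no nullable symbols): S -> g; H -> dd; Y -> d; Y -> dS.

S -> g | Hg; H -> Y | YY | dd; Y -> d | dS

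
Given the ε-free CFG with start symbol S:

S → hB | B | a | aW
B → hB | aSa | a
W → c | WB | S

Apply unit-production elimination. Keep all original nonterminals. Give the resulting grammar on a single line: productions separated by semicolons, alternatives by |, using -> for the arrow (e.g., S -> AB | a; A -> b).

Unit productions: S->B, W->S.
Unit pairs (A ⇒* B via units): (S,B), (W,B), (W,S).
S: inherits non-unit rules of {B, S} → a | aSa | aW | hB.
B: inherits non-unit rules of {B} → a | aSa | hB.
W: inherits non-unit rules of {B, S, W} → WB | a | aSa | aW | c | hB.

S -> a | aW | hB | aSa; B -> a | hB | aSa; W -> a | c | WB | aW | hB | aSa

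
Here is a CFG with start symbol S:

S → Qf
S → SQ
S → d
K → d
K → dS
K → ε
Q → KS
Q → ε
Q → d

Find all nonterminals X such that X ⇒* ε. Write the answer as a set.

Directly nullable (have an ε-rule): {K, Q}.
Not nullable: S — each has a terminal in every rule's right-hand side or depends on a non-nullable symbol.

{K, Q}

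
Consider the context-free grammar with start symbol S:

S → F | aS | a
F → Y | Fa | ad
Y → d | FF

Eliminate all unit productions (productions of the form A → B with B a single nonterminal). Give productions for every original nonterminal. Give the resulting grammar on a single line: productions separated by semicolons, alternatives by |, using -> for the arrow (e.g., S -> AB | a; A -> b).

S -> a | d | FF | Fa | aS | ad; F -> d | FF | Fa | ad; Y -> d | FF

Unit productions: F->Y, S->F.
Unit pairs (A ⇒* B via units): (F,Y), (S,F), (S,Y).
S: inherits non-unit rules of {F, S, Y} → FF | Fa | a | aS | ad | d.
F: inherits non-unit rules of {F, Y} → FF | Fa | ad | d.
Y: inherits non-unit rules of {Y} → FF | d.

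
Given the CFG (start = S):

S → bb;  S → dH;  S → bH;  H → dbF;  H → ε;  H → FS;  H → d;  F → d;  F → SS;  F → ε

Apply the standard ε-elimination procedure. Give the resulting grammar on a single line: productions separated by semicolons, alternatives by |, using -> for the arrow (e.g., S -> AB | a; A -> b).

Nullable set: {F, H}.
S -> bH: H nullable, giving b | bH.
S -> dH: H nullable, giving d | dH.
Drop F -> ε.
Drop H -> ε.
H -> FS: F nullable, giving FS | S.
H -> dbF: F nullable, giving db | dbF.
Unchanged (no nullable symbols): S -> bb; F -> SS; F -> d; H -> d.

S -> b | d | bH | bb | dH; F -> d | SS; H -> S | d | FS | db | dbF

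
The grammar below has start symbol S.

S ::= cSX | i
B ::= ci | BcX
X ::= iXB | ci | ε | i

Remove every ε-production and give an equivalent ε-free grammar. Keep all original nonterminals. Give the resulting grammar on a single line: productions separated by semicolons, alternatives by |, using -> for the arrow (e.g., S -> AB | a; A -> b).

Nullable set: {X}.
S -> cSX: X nullable, giving cS | cSX.
B -> BcX: X nullable, giving Bc | BcX.
Drop X -> ε.
X -> iXB: X nullable, giving iB | iXB.
Unchanged (no nullable symbols): S -> i; B -> ci; X -> ci; X -> i.

S -> i | cS | cSX; B -> Bc | ci | BcX; X -> i | ci | iB | iXB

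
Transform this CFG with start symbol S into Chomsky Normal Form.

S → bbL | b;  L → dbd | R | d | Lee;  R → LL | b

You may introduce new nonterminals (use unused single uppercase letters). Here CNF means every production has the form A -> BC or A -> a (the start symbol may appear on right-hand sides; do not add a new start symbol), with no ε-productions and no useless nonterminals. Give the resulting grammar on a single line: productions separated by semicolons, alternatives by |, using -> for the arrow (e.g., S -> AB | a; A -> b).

S -> b | CF; A -> e; B -> d; C -> b; D -> CB; E -> AA; F -> CL; L -> b | d | BD | LE | LL

No ε-productions.
After unit-elimination: S -> b | bbL; L -> b | d | LL | Lee | dbd; R -> b | LL.
TERM: introduce C -> b, B -> d, A -> e and substitute in every rule of length ≥2.
BIN: L -> BCB becomes L -> BD, D -> CB; L -> LAA becomes L -> LE, E -> AA; S -> CCL becomes S -> CF, F -> CL.
Drop unreachable/unproductive: R.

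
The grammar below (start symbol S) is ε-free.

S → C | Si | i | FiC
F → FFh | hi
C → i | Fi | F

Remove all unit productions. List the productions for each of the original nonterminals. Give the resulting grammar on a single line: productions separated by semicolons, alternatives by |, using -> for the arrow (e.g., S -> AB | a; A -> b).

Unit productions: C->F, S->C.
Unit pairs (A ⇒* B via units): (C,F), (S,C), (S,F).
S: inherits non-unit rules of {C, F, S} → FFh | Fi | FiC | Si | hi | i.
C: inherits non-unit rules of {C, F} → FFh | Fi | hi | i.
F: inherits non-unit rules of {F} → FFh | hi.

S -> i | Fi | Si | hi | FFh | FiC; C -> i | Fi | hi | FFh; F -> hi | FFh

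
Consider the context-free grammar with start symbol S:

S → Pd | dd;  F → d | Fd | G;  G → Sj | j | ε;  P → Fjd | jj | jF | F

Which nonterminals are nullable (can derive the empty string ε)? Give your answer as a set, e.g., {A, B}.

{F, G, P}

Directly nullable (have an ε-rule): {G}.
F is nullable via F -> G (every symbol on the right is already known nullable).
P is nullable via P -> F (every symbol on the right is already known nullable).
Not nullable: S — each has a terminal in every rule's right-hand side or depends on a non-nullable symbol.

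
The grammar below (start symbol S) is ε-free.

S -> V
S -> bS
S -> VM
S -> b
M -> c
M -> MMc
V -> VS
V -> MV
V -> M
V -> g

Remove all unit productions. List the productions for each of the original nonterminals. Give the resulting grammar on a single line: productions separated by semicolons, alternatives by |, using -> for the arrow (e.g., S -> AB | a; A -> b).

S -> b | c | g | MV | VM | VS | bS | MMc; M -> c | MMc; V -> c | g | MV | VS | MMc

Unit productions: S->V, V->M.
Unit pairs (A ⇒* B via units): (S,M), (S,V), (V,M).
S: inherits non-unit rules of {M, S, V} → MMc | MV | VM | VS | b | bS | c | g.
M: inherits non-unit rules of {M} → MMc | c.
V: inherits non-unit rules of {M, V} → MMc | MV | VS | c | g.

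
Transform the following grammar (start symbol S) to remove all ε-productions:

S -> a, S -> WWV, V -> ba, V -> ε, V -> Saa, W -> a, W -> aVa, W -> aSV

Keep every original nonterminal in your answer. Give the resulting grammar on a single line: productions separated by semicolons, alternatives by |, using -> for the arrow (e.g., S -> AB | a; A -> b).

S -> a | WW | WWV; V -> ba | Saa; W -> a | aS | aa | aSV | aVa

Nullable set: {V}.
S -> WWV: V nullable, giving WW | WWV.
Drop V -> ε.
W -> aSV: V nullable, giving aS | aSV.
W -> aVa: V nullable, giving aVa | aa.
Unchanged (no nullable symbols): S -> a; V -> Saa; V -> ba; W -> a.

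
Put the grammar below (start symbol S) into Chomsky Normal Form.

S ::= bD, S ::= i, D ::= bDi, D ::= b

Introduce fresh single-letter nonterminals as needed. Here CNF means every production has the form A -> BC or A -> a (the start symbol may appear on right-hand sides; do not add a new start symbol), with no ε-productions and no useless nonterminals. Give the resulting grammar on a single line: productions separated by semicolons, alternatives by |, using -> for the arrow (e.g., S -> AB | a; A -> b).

S -> i | AD; A -> b; B -> i; C -> DB; D -> b | AC

No ε-productions.
No unit productions to eliminate.
TERM: introduce A -> b, B -> i and substitute in every rule of length ≥2.
BIN: D -> ADB becomes D -> AC, C -> DB.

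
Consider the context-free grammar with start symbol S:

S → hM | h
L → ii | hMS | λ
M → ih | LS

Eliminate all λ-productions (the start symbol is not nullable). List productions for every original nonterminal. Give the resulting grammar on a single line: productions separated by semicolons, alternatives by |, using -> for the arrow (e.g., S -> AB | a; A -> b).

Nullable set: {L}.
Drop L -> λ.
M -> LS: L nullable, giving LS | S.
Unchanged (no nullable symbols): S -> h; S -> hM; L -> hMS; L -> ii; M -> ih.

S -> h | hM; L -> ii | hMS; M -> S | LS | ih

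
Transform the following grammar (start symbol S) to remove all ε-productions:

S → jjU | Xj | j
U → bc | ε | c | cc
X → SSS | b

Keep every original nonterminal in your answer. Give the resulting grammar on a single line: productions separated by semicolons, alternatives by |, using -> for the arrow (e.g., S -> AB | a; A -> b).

Nullable set: {U}.
S -> jjU: U nullable, giving jj | jjU.
Drop U -> ε.
Unchanged (no nullable symbols): S -> Xj; S -> j; U -> bc; U -> c; U -> cc; X -> SSS; X -> b.

S -> j | Xj | jj | jjU; U -> c | bc | cc; X -> b | SSS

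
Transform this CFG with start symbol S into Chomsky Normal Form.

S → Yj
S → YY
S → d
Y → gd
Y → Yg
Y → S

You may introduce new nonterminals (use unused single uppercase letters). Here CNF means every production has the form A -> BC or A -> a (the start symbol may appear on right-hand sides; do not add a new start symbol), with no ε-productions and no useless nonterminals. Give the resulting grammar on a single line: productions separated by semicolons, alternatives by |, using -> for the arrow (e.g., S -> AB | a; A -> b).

No ε-productions.
After unit-elimination: S -> d | YY | Yj; Y -> d | YY | Yg | Yj | gd.
TERM: introduce C -> d, B -> g, A -> j and substitute in every rule of length ≥2.

S -> d | YA | YY; A -> j; B -> g; C -> d; Y -> d | BC | YA | YB | YY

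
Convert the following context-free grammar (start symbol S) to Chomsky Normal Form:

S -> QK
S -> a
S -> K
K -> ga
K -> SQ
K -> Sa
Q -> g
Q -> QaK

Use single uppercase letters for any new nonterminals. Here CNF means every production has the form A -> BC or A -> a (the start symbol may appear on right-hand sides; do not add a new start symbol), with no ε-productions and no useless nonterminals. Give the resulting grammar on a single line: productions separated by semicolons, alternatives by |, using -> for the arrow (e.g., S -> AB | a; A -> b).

No ε-productions.
After unit-elimination: S -> a | QK | SQ | Sa | ga; K -> SQ | Sa | ga; Q -> g | QaK.
TERM: introduce A -> a, B -> g and substitute in every rule of length ≥2.
BIN: Q -> QAK becomes Q -> QC, C -> AK.

S -> a | BA | QK | SA | SQ; A -> a; B -> g; C -> AK; K -> BA | SA | SQ; Q -> g | QC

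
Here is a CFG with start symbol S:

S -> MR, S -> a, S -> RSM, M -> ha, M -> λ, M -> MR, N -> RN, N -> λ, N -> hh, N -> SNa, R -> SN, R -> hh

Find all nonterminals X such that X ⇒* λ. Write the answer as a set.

{M, N}

Directly nullable (have an ε-rule): {M, N}.
Not nullable: R, S — each has a terminal in every rule's right-hand side or depends on a non-nullable symbol.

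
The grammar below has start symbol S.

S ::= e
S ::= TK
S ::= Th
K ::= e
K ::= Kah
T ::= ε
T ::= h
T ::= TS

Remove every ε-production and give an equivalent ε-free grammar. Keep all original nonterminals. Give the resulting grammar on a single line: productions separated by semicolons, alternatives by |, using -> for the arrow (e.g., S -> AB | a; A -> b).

Nullable set: {T}.
S -> TK: T nullable, giving K | TK.
S -> Th: T nullable, giving Th | h.
Drop T -> ε.
T -> TS: T nullable, giving S | TS.
Unchanged (no nullable symbols): S -> e; K -> Kah; K -> e; T -> h.

S -> K | e | h | TK | Th; K -> e | Kah; T -> S | h | TS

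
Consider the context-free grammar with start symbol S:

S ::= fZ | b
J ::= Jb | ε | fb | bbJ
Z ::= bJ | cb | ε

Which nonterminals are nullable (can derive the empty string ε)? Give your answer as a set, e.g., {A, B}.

Directly nullable (have an ε-rule): {J, Z}.
Not nullable: S — each has a terminal in every rule's right-hand side or depends on a non-nullable symbol.

{J, Z}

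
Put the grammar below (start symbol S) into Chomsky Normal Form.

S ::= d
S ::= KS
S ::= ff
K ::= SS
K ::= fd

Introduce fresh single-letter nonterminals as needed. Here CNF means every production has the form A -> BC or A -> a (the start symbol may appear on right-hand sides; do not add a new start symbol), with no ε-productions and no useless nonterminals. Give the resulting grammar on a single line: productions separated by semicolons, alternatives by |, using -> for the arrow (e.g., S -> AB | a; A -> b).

No ε-productions.
No unit productions to eliminate.
TERM: introduce B -> d, A -> f and substitute in every rule of length ≥2.

S -> d | AA | KS; A -> f; B -> d; K -> AB | SS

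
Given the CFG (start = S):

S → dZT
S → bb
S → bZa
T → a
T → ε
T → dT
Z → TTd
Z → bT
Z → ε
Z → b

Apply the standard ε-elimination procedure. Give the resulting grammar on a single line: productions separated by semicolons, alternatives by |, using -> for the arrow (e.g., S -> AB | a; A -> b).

Nullable set: {T, Z}.
S -> bZa: Z nullable, giving bZa | ba.
S -> dZT: Z, T nullable, giving d | dT | dZ | dZT.
Drop T -> ε.
T -> dT: T nullable, giving d | dT.
Drop Z -> ε.
Z -> TTd: T, T nullable, giving TTd | Td | d.
Z -> bT: T nullable, giving b | bT.
Unchanged (no nullable symbols): S -> bb; T -> a; Z -> b.

S -> d | ba | bb | dT | dZ | bZa | dZT; T -> a | d | dT; Z -> b | d | Td | bT | TTd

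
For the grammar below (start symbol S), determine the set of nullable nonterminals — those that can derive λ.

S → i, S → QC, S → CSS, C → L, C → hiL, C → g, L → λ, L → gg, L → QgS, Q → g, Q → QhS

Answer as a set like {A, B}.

Directly nullable (have an ε-rule): {L}.
C is nullable via C -> L (every symbol on the right is already known nullable).
Not nullable: Q, S — each has a terminal in every rule's right-hand side or depends on a non-nullable symbol.

{C, L}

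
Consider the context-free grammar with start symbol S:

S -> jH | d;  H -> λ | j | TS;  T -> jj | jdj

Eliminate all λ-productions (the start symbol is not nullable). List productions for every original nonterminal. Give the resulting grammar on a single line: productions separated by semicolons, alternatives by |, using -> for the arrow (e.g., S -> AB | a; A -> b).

S -> d | j | jH; H -> j | TS; T -> jj | jdj

Nullable set: {H}.
S -> jH: H nullable, giving j | jH.
Drop H -> λ.
Unchanged (no nullable symbols): S -> d; H -> TS; H -> j; T -> jdj; T -> jj.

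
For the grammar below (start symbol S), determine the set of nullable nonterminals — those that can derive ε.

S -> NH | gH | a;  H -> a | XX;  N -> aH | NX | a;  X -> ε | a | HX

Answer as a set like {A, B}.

{H, X}

Directly nullable (have an ε-rule): {X}.
H is nullable via H -> XX (every symbol on the right is already known nullable).
Not nullable: N, S — each has a terminal in every rule's right-hand side or depends on a non-nullable symbol.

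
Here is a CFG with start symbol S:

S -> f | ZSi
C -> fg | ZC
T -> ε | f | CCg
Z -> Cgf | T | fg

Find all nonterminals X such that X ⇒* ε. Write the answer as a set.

Directly nullable (have an ε-rule): {T}.
Z is nullable via Z -> T (every symbol on the right is already known nullable).
Not nullable: C, S — each has a terminal in every rule's right-hand side or depends on a non-nullable symbol.

{T, Z}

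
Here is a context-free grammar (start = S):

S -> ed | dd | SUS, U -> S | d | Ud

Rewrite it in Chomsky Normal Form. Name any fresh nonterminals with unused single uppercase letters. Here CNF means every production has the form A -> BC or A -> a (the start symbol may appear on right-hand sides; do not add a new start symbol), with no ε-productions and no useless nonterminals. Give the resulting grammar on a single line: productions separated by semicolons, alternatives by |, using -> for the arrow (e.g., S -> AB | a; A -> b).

No ε-productions.
After unit-elimination: S -> dd | ed | SUS; U -> d | Ud | dd | ed | SUS.
TERM: introduce A -> d, B -> e and substitute in every rule of length ≥2.
BIN: S -> SUS becomes S -> SC, C -> US; U -> SUS becomes U -> SD, D -> US.

S -> AA | BA | SC; A -> d; B -> e; C -> US; D -> US; U -> d | AA | BA | SD | UA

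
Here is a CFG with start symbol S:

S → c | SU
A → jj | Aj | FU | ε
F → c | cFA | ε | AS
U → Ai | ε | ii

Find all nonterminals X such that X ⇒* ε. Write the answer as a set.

{A, F, U}

Directly nullable (have an ε-rule): {A, F, U}.
Not nullable: S — each has a terminal in every rule's right-hand side or depends on a non-nullable symbol.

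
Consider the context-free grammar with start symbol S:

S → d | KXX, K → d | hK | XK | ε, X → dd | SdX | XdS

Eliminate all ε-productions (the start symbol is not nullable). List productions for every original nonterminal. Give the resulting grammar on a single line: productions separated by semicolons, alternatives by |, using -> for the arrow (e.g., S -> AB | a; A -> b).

Nullable set: {K}.
S -> KXX: K nullable, giving KXX | XX.
Drop K -> ε.
K -> XK: K nullable, giving X | XK.
K -> hK: K nullable, giving h | hK.
Unchanged (no nullable symbols): S -> d; K -> d; X -> SdX; X -> XdS; X -> dd.

S -> d | XX | KXX; K -> X | d | h | XK | hK; X -> dd | SdX | XdS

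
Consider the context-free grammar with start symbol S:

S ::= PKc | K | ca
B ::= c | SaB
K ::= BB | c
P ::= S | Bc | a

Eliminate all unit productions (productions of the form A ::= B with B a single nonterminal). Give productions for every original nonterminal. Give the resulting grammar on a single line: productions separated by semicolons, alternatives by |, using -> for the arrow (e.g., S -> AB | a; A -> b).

S -> c | BB | ca | PKc; B -> c | SaB; K -> c | BB; P -> a | c | BB | Bc | ca | PKc

Unit productions: P->S, S->K.
Unit pairs (A ⇒* B via units): (P,K), (P,S), (S,K).
S: inherits non-unit rules of {K, S} → BB | PKc | c | ca.
B: inherits non-unit rules of {B} → SaB | c.
K: inherits non-unit rules of {K} → BB | c.
P: inherits non-unit rules of {K, P, S} → BB | Bc | PKc | a | c | ca.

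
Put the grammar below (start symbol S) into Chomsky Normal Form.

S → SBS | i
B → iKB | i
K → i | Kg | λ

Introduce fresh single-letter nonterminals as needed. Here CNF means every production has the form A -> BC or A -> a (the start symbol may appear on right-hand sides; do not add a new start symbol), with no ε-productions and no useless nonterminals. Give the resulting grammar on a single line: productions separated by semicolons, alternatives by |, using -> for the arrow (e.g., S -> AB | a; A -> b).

Nullable: {K}; after ε-elimination: S -> i | SBS; B -> i | iB | iKB; K -> g | i | Kg.
No unit productions to eliminate.
TERM: introduce C -> g, A -> i and substitute in every rule of length ≥2.
BIN: B -> AKB becomes B -> AD, D -> KB; S -> SBS becomes S -> SE, E -> BS.

S -> i | SE; A -> i; B -> i | AB | AD; C -> g; D -> KB; E -> BS; K -> g | i | KC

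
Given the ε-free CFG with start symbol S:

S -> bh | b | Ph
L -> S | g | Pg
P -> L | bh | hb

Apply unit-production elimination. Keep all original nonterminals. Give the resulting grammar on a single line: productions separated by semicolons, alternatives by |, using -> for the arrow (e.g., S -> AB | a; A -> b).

S -> b | Ph | bh; L -> b | g | Pg | Ph | bh; P -> b | g | Pg | Ph | bh | hb

Unit productions: L->S, P->L.
Unit pairs (A ⇒* B via units): (L,S), (P,L), (P,S).
S: inherits non-unit rules of {S} → Ph | b | bh.
L: inherits non-unit rules of {L, S} → Pg | Ph | b | bh | g.
P: inherits non-unit rules of {L, P, S} → Pg | Ph | b | bh | g | hb.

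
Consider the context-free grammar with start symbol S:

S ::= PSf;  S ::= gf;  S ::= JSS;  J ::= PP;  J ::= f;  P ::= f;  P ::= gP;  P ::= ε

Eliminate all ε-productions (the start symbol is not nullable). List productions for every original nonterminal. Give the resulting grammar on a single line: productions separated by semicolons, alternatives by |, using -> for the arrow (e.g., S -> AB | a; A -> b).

Nullable set: {J, P}.
S -> JSS: J nullable, giving JSS | SS.
S -> PSf: P nullable, giving PSf | Sf.
J -> PP: P, P nullable, giving P | PP.
Drop P -> ε.
P -> gP: P nullable, giving g | gP.
Unchanged (no nullable symbols): S -> gf; J -> f; P -> f.

S -> SS | Sf | gf | JSS | PSf; J -> P | f | PP; P -> f | g | gP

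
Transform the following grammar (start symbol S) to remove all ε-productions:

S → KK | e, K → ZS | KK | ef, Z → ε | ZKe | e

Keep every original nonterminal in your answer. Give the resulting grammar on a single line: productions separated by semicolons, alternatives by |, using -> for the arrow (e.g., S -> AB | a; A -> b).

S -> e | KK; K -> S | KK | ZS | ef; Z -> e | Ke | ZKe

Nullable set: {Z}.
K -> ZS: Z nullable, giving S | ZS.
Drop Z -> ε.
Z -> ZKe: Z nullable, giving Ke | ZKe.
Unchanged (no nullable symbols): S -> KK; S -> e; K -> KK; K -> ef; Z -> e.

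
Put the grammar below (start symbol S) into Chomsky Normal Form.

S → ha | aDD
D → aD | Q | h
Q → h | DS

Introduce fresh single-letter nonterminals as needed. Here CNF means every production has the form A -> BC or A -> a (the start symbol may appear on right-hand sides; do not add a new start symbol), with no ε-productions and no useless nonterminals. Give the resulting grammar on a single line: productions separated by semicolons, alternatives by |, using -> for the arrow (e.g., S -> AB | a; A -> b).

No ε-productions.
After unit-elimination: S -> ha | aDD; D -> h | DS | aD; Q -> h | DS.
TERM: introduce A -> a, B -> h and substitute in every rule of length ≥2.
BIN: S -> ADD becomes S -> AC, C -> DD.
Drop unreachable/unproductive: Q.

S -> AC | BA; A -> a; B -> h; C -> DD; D -> h | AD | DS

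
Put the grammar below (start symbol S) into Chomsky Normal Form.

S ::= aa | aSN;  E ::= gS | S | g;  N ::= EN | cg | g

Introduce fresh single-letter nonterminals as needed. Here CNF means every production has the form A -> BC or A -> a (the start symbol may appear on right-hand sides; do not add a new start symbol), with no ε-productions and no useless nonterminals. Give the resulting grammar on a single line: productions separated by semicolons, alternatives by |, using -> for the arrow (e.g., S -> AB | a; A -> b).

No ε-productions.
After unit-elimination: S -> aa | aSN; E -> g | aa | gS | aSN; N -> g | EN | cg.
TERM: introduce A -> a, C -> c, B -> g and substitute in every rule of length ≥2.
BIN: E -> ASN becomes E -> AD, D -> SN; S -> ASN becomes S -> AF, F -> SN.

S -> AA | AF; A -> a; B -> g; C -> c; D -> SN; E -> g | AA | AD | BS; F -> SN; N -> g | CB | EN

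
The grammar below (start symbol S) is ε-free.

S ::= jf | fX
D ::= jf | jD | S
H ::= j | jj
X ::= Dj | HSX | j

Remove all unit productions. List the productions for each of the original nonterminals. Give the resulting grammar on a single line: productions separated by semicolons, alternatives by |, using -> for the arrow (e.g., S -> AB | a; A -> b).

S -> fX | jf; D -> fX | jD | jf; H -> j | jj; X -> j | Dj | HSX

Unit productions: D->S.
Unit pairs (A ⇒* B via units): (D,S).
S: inherits non-unit rules of {S} → fX | jf.
D: inherits non-unit rules of {D, S} → fX | jD | jf.
H: inherits non-unit rules of {H} → j | jj.
X: inherits non-unit rules of {X} → Dj | HSX | j.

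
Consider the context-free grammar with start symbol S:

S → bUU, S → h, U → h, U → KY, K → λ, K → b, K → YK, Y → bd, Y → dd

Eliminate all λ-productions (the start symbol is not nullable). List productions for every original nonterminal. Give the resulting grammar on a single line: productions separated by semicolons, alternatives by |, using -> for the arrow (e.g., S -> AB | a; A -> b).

S -> h | bUU; K -> Y | b | YK; U -> Y | h | KY; Y -> bd | dd

Nullable set: {K}.
Drop K -> λ.
K -> YK: K nullable, giving Y | YK.
U -> KY: K nullable, giving KY | Y.
Unchanged (no nullable symbols): S -> bUU; S -> h; K -> b; U -> h; Y -> bd; Y -> dd.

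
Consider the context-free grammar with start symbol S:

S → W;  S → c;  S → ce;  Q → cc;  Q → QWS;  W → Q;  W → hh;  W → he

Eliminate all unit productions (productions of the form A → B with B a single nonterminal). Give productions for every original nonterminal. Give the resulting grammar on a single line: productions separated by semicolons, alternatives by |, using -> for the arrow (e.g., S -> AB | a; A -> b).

S -> c | cc | ce | he | hh | QWS; Q -> cc | QWS; W -> cc | he | hh | QWS

Unit productions: S->W, W->Q.
Unit pairs (A ⇒* B via units): (S,Q), (S,W), (W,Q).
S: inherits non-unit rules of {Q, S, W} → QWS | c | cc | ce | he | hh.
Q: inherits non-unit rules of {Q} → QWS | cc.
W: inherits non-unit rules of {Q, W} → QWS | cc | he | hh.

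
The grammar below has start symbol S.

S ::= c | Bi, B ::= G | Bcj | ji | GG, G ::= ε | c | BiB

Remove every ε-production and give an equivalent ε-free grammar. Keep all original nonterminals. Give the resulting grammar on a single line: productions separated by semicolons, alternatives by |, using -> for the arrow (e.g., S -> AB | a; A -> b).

S -> c | i | Bi; B -> G | GG | cj | ji | Bcj; G -> c | i | Bi | iB | BiB

Nullable set: {B, G}.
S -> Bi: B nullable, giving Bi | i.
B -> Bcj: B nullable, giving Bcj | cj.
B -> G: G nullable, giving G.
B -> GG: G, G nullable, giving G | GG.
Drop G -> ε.
G -> BiB: B, B nullable, giving Bi | BiB | i | iB.
Unchanged (no nullable symbols): S -> c; B -> ji; G -> c.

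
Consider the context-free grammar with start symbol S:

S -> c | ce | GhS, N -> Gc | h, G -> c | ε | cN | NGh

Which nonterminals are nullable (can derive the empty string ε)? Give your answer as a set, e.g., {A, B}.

{G}

Directly nullable (have an ε-rule): {G}.
Not nullable: N, S — each has a terminal in every rule's right-hand side or depends on a non-nullable symbol.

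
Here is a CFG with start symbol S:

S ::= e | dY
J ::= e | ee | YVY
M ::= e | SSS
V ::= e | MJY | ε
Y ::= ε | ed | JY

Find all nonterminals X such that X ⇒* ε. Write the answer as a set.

{J, V, Y}

Directly nullable (have an ε-rule): {V, Y}.
J is nullable via J -> YVY (every symbol on the right is already known nullable).
Not nullable: M, S — each has a terminal in every rule's right-hand side or depends on a non-nullable symbol.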